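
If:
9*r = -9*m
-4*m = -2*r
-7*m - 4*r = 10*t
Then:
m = 0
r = 0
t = 0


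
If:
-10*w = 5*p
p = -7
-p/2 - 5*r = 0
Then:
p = -7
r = 7/10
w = 7/2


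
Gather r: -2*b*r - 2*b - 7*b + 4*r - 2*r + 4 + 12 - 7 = -9*b + r*(2 - 2*b) + 9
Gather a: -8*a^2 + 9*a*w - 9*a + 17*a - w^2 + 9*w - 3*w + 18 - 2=-8*a^2 + a*(9*w + 8) - w^2 + 6*w + 16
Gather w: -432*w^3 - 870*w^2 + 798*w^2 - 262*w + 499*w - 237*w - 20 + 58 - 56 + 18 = -432*w^3 - 72*w^2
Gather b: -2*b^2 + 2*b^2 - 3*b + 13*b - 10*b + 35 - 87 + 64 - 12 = 0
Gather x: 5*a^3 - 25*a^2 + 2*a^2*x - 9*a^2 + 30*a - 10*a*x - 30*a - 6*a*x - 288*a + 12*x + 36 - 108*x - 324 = 5*a^3 - 34*a^2 - 288*a + x*(2*a^2 - 16*a - 96) - 288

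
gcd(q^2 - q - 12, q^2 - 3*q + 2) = 1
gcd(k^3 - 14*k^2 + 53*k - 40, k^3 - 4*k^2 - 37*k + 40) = k^2 - 9*k + 8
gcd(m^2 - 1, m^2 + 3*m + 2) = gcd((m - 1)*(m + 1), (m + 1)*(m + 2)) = m + 1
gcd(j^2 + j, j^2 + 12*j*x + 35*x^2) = 1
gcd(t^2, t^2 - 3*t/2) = t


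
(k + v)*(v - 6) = k*v - 6*k + v^2 - 6*v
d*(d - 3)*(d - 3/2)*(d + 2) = d^4 - 5*d^3/2 - 9*d^2/2 + 9*d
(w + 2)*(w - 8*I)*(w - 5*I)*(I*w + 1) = I*w^4 + 14*w^3 + 2*I*w^3 + 28*w^2 - 53*I*w^2 - 40*w - 106*I*w - 80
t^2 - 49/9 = (t - 7/3)*(t + 7/3)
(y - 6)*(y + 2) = y^2 - 4*y - 12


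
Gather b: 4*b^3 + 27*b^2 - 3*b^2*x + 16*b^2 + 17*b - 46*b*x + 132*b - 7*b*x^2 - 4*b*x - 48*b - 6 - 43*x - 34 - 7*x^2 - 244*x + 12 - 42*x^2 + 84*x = 4*b^3 + b^2*(43 - 3*x) + b*(-7*x^2 - 50*x + 101) - 49*x^2 - 203*x - 28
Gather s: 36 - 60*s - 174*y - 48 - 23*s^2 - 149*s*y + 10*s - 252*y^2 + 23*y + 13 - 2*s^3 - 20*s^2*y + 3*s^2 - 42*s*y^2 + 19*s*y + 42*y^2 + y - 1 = -2*s^3 + s^2*(-20*y - 20) + s*(-42*y^2 - 130*y - 50) - 210*y^2 - 150*y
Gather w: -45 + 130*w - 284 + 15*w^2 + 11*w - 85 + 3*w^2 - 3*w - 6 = 18*w^2 + 138*w - 420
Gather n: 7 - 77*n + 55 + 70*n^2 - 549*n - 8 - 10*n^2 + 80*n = 60*n^2 - 546*n + 54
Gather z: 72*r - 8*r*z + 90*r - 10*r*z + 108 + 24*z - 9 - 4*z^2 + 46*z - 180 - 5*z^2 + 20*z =162*r - 9*z^2 + z*(90 - 18*r) - 81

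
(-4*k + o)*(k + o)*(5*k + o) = -20*k^3 - 19*k^2*o + 2*k*o^2 + o^3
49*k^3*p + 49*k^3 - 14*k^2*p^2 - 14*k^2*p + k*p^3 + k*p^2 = (-7*k + p)^2*(k*p + k)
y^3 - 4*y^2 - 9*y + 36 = (y - 4)*(y - 3)*(y + 3)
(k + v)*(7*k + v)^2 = 49*k^3 + 63*k^2*v + 15*k*v^2 + v^3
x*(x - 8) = x^2 - 8*x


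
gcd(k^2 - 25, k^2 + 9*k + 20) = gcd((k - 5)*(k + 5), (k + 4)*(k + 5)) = k + 5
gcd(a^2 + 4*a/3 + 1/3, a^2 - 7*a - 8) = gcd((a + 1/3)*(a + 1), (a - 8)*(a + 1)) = a + 1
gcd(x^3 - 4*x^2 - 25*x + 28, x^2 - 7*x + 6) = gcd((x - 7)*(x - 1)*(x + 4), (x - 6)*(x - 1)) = x - 1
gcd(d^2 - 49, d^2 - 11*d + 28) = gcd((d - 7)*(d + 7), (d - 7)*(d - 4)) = d - 7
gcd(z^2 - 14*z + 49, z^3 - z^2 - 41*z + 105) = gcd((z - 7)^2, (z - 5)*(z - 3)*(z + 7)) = 1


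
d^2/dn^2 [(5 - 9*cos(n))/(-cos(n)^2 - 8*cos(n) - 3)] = 2*(-81*(1 - cos(2*n))^2*cos(n) + 92*(1 - cos(2*n))^2 - 1494*cos(n) + 1260*cos(2*n) + 228*cos(3*n) + 18*cos(5*n) - 3276)/(16*cos(n) + cos(2*n) + 7)^3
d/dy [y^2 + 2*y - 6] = 2*y + 2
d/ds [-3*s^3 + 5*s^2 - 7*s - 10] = -9*s^2 + 10*s - 7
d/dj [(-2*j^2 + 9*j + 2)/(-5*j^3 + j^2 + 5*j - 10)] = (-10*j^4 + 90*j^3 + 11*j^2 + 36*j - 100)/(25*j^6 - 10*j^5 - 49*j^4 + 110*j^3 + 5*j^2 - 100*j + 100)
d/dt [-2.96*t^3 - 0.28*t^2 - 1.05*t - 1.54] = -8.88*t^2 - 0.56*t - 1.05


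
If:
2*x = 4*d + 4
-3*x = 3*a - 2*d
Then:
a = -2*x/3 - 2/3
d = x/2 - 1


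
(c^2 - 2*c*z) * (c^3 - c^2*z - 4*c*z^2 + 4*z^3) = c^5 - 3*c^4*z - 2*c^3*z^2 + 12*c^2*z^3 - 8*c*z^4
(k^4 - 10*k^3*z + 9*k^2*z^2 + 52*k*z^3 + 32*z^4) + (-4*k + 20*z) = k^4 - 10*k^3*z + 9*k^2*z^2 + 52*k*z^3 - 4*k + 32*z^4 + 20*z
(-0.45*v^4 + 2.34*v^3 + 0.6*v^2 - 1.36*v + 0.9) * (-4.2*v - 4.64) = 1.89*v^5 - 7.74*v^4 - 13.3776*v^3 + 2.928*v^2 + 2.5304*v - 4.176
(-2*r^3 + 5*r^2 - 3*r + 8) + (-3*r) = -2*r^3 + 5*r^2 - 6*r + 8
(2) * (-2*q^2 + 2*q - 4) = -4*q^2 + 4*q - 8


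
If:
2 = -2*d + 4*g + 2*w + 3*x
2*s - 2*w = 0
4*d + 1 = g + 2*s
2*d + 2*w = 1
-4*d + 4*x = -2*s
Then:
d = 1/14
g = 3/7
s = 3/7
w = 3/7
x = -1/7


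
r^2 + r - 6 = (r - 2)*(r + 3)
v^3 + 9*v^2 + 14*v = v*(v + 2)*(v + 7)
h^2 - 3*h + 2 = (h - 2)*(h - 1)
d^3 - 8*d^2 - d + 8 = (d - 8)*(d - 1)*(d + 1)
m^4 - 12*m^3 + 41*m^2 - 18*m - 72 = (m - 6)*(m - 4)*(m - 3)*(m + 1)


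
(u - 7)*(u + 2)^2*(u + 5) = u^4 + 2*u^3 - 39*u^2 - 148*u - 140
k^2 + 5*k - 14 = (k - 2)*(k + 7)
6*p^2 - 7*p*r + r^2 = (-6*p + r)*(-p + r)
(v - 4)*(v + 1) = v^2 - 3*v - 4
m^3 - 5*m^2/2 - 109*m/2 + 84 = (m - 8)*(m - 3/2)*(m + 7)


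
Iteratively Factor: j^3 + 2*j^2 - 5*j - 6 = (j - 2)*(j^2 + 4*j + 3) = (j - 2)*(j + 3)*(j + 1)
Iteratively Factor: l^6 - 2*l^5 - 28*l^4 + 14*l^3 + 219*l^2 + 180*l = (l + 3)*(l^5 - 5*l^4 - 13*l^3 + 53*l^2 + 60*l) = l*(l + 3)*(l^4 - 5*l^3 - 13*l^2 + 53*l + 60) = l*(l + 3)^2*(l^3 - 8*l^2 + 11*l + 20) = l*(l - 4)*(l + 3)^2*(l^2 - 4*l - 5) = l*(l - 4)*(l + 1)*(l + 3)^2*(l - 5)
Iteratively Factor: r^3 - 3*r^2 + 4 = (r - 2)*(r^2 - r - 2) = (r - 2)^2*(r + 1)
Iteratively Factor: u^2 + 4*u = (u + 4)*(u)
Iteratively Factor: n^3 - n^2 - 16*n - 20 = (n - 5)*(n^2 + 4*n + 4) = (n - 5)*(n + 2)*(n + 2)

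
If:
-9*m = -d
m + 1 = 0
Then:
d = -9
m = -1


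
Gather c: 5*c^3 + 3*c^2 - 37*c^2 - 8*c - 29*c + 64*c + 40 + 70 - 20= 5*c^3 - 34*c^2 + 27*c + 90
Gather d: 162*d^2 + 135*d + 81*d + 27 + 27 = 162*d^2 + 216*d + 54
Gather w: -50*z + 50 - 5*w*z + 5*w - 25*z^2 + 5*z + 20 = w*(5 - 5*z) - 25*z^2 - 45*z + 70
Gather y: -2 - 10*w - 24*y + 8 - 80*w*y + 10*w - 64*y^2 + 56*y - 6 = -64*y^2 + y*(32 - 80*w)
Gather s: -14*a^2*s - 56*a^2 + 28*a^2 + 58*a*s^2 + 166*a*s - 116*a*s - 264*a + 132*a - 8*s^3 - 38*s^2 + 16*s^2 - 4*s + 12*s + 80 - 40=-28*a^2 - 132*a - 8*s^3 + s^2*(58*a - 22) + s*(-14*a^2 + 50*a + 8) + 40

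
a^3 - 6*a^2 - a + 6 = (a - 6)*(a - 1)*(a + 1)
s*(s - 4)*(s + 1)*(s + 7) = s^4 + 4*s^3 - 25*s^2 - 28*s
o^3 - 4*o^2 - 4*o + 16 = (o - 4)*(o - 2)*(o + 2)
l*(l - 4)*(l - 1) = l^3 - 5*l^2 + 4*l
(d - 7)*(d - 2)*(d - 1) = d^3 - 10*d^2 + 23*d - 14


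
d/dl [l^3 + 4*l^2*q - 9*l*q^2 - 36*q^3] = 3*l^2 + 8*l*q - 9*q^2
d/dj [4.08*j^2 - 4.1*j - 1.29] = 8.16*j - 4.1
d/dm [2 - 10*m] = -10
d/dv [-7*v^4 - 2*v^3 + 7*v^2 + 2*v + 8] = -28*v^3 - 6*v^2 + 14*v + 2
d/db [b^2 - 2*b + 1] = 2*b - 2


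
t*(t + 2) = t^2 + 2*t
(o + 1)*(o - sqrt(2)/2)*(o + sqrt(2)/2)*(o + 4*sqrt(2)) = o^4 + o^3 + 4*sqrt(2)*o^3 - o^2/2 + 4*sqrt(2)*o^2 - 2*sqrt(2)*o - o/2 - 2*sqrt(2)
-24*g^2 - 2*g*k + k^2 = (-6*g + k)*(4*g + k)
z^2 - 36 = (z - 6)*(z + 6)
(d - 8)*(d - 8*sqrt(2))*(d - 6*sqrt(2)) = d^3 - 14*sqrt(2)*d^2 - 8*d^2 + 96*d + 112*sqrt(2)*d - 768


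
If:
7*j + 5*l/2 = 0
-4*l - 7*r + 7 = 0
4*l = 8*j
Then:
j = 0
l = 0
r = 1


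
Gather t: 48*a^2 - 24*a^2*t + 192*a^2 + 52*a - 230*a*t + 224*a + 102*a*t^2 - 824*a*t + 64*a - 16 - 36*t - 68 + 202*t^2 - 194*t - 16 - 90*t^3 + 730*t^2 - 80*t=240*a^2 + 340*a - 90*t^3 + t^2*(102*a + 932) + t*(-24*a^2 - 1054*a - 310) - 100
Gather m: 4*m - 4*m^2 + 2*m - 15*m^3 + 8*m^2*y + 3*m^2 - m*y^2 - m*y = -15*m^3 + m^2*(8*y - 1) + m*(-y^2 - y + 6)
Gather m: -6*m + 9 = 9 - 6*m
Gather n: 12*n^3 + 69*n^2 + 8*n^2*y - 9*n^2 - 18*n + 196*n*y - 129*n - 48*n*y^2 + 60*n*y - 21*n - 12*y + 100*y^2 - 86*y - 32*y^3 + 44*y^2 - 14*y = 12*n^3 + n^2*(8*y + 60) + n*(-48*y^2 + 256*y - 168) - 32*y^3 + 144*y^2 - 112*y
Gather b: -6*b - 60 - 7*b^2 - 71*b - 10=-7*b^2 - 77*b - 70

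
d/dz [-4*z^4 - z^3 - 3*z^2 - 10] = z*(-16*z^2 - 3*z - 6)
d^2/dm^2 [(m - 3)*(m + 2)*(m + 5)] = 6*m + 8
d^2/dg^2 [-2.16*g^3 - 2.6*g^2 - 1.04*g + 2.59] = -12.96*g - 5.2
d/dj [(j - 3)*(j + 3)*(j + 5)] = 3*j^2 + 10*j - 9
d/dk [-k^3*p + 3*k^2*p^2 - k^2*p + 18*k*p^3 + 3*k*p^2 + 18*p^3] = p*(-3*k^2 + 6*k*p - 2*k + 18*p^2 + 3*p)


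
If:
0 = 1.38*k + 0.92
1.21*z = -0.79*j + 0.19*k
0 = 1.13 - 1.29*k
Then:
No Solution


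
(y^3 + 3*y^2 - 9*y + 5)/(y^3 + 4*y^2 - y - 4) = (y^2 + 4*y - 5)/(y^2 + 5*y + 4)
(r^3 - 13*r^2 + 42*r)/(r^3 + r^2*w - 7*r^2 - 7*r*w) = (r - 6)/(r + w)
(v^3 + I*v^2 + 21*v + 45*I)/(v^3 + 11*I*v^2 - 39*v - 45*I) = (v - 5*I)/(v + 5*I)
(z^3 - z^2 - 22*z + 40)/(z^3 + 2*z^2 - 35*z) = (z^3 - z^2 - 22*z + 40)/(z*(z^2 + 2*z - 35))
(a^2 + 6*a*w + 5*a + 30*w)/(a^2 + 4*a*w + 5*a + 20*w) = (a + 6*w)/(a + 4*w)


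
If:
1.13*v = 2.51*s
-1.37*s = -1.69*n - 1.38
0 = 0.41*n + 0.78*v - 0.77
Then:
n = -0.38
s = 0.54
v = 1.19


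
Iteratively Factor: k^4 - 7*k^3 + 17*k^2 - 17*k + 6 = (k - 1)*(k^3 - 6*k^2 + 11*k - 6) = (k - 3)*(k - 1)*(k^2 - 3*k + 2) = (k - 3)*(k - 1)^2*(k - 2)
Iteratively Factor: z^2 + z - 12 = (z + 4)*(z - 3)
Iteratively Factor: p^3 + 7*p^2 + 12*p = (p)*(p^2 + 7*p + 12) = p*(p + 4)*(p + 3)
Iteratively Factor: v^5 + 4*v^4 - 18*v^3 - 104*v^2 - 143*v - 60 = (v + 1)*(v^4 + 3*v^3 - 21*v^2 - 83*v - 60) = (v - 5)*(v + 1)*(v^3 + 8*v^2 + 19*v + 12) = (v - 5)*(v + 1)*(v + 3)*(v^2 + 5*v + 4) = (v - 5)*(v + 1)*(v + 3)*(v + 4)*(v + 1)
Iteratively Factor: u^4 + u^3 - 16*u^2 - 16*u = (u - 4)*(u^3 + 5*u^2 + 4*u) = (u - 4)*(u + 1)*(u^2 + 4*u) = (u - 4)*(u + 1)*(u + 4)*(u)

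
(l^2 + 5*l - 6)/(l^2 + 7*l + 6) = (l - 1)/(l + 1)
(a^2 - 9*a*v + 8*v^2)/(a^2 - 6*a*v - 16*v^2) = (a - v)/(a + 2*v)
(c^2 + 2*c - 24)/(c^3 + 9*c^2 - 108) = (c - 4)/(c^2 + 3*c - 18)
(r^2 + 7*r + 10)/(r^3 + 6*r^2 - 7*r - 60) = (r + 2)/(r^2 + r - 12)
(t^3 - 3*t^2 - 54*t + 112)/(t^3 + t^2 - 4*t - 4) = (t^2 - t - 56)/(t^2 + 3*t + 2)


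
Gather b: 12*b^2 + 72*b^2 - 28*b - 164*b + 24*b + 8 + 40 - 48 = 84*b^2 - 168*b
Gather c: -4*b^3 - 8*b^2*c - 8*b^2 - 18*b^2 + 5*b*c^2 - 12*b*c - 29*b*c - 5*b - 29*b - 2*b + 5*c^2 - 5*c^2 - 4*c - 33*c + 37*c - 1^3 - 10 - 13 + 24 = -4*b^3 - 26*b^2 + 5*b*c^2 - 36*b + c*(-8*b^2 - 41*b)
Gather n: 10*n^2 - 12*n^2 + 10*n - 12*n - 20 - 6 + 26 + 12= -2*n^2 - 2*n + 12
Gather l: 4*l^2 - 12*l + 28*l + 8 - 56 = 4*l^2 + 16*l - 48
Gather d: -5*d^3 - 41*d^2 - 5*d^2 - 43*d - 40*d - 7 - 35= -5*d^3 - 46*d^2 - 83*d - 42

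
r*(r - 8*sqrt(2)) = r^2 - 8*sqrt(2)*r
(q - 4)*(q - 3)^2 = q^3 - 10*q^2 + 33*q - 36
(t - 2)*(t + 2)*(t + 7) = t^3 + 7*t^2 - 4*t - 28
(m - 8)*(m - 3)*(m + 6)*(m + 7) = m^4 + 2*m^3 - 77*m^2 - 150*m + 1008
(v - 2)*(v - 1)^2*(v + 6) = v^4 + 2*v^3 - 19*v^2 + 28*v - 12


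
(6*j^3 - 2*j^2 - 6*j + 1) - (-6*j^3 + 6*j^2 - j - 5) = 12*j^3 - 8*j^2 - 5*j + 6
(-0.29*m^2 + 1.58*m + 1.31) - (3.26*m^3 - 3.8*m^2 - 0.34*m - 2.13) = -3.26*m^3 + 3.51*m^2 + 1.92*m + 3.44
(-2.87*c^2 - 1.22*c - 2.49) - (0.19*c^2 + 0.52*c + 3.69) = -3.06*c^2 - 1.74*c - 6.18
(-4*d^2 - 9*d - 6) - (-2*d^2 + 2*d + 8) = -2*d^2 - 11*d - 14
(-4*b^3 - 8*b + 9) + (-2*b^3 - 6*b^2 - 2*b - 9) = -6*b^3 - 6*b^2 - 10*b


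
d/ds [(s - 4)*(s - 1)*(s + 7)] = 3*s^2 + 4*s - 31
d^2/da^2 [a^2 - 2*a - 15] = 2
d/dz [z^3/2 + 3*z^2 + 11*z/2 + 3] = 3*z^2/2 + 6*z + 11/2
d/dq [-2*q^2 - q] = -4*q - 1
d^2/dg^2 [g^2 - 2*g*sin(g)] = 2*g*sin(g) - 4*cos(g) + 2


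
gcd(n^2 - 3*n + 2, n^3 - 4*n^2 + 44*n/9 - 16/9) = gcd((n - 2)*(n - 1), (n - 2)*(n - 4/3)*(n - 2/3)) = n - 2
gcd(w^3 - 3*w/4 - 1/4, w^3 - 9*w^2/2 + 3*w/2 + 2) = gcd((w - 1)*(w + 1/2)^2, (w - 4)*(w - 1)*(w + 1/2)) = w^2 - w/2 - 1/2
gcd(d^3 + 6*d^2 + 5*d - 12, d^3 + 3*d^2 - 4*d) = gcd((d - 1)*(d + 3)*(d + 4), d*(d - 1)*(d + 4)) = d^2 + 3*d - 4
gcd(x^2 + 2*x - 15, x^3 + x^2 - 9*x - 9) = x - 3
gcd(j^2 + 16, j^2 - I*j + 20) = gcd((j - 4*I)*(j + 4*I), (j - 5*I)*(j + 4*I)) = j + 4*I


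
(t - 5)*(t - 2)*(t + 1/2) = t^3 - 13*t^2/2 + 13*t/2 + 5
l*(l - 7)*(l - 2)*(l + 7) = l^4 - 2*l^3 - 49*l^2 + 98*l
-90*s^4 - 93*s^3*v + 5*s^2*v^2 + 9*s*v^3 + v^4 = (-3*s + v)*(s + v)*(5*s + v)*(6*s + v)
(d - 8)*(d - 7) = d^2 - 15*d + 56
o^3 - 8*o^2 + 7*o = o*(o - 7)*(o - 1)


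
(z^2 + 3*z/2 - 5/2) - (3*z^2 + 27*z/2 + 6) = -2*z^2 - 12*z - 17/2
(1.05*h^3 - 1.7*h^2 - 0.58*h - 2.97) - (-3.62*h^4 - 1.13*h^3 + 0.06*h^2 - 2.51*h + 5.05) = 3.62*h^4 + 2.18*h^3 - 1.76*h^2 + 1.93*h - 8.02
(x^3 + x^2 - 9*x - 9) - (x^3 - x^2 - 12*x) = 2*x^2 + 3*x - 9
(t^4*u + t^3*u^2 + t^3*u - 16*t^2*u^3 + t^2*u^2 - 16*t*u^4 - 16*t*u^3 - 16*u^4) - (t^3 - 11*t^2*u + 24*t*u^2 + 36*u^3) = t^4*u + t^3*u^2 + t^3*u - t^3 - 16*t^2*u^3 + t^2*u^2 + 11*t^2*u - 16*t*u^4 - 16*t*u^3 - 24*t*u^2 - 16*u^4 - 36*u^3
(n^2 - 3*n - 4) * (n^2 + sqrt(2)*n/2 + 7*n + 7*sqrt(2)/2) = n^4 + sqrt(2)*n^3/2 + 4*n^3 - 25*n^2 + 2*sqrt(2)*n^2 - 28*n - 25*sqrt(2)*n/2 - 14*sqrt(2)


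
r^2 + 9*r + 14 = (r + 2)*(r + 7)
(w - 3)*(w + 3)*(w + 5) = w^3 + 5*w^2 - 9*w - 45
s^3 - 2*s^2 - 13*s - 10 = (s - 5)*(s + 1)*(s + 2)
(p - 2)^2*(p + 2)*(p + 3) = p^4 + p^3 - 10*p^2 - 4*p + 24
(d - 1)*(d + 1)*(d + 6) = d^3 + 6*d^2 - d - 6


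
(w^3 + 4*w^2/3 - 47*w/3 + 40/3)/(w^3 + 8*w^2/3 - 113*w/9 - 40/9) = 3*(w - 1)/(3*w + 1)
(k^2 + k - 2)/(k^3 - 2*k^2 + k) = (k + 2)/(k*(k - 1))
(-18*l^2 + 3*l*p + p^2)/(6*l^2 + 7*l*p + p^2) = (-3*l + p)/(l + p)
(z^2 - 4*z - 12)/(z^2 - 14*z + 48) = (z + 2)/(z - 8)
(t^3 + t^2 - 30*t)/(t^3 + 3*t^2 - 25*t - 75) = t*(t + 6)/(t^2 + 8*t + 15)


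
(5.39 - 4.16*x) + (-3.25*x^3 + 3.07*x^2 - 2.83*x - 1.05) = -3.25*x^3 + 3.07*x^2 - 6.99*x + 4.34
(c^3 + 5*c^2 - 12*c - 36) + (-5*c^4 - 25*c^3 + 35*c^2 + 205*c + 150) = -5*c^4 - 24*c^3 + 40*c^2 + 193*c + 114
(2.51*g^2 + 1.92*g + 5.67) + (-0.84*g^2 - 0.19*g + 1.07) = 1.67*g^2 + 1.73*g + 6.74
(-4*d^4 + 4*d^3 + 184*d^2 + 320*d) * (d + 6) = -4*d^5 - 20*d^4 + 208*d^3 + 1424*d^2 + 1920*d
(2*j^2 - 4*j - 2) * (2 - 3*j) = -6*j^3 + 16*j^2 - 2*j - 4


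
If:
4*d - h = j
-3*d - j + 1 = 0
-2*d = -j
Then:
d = 1/5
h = 2/5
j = 2/5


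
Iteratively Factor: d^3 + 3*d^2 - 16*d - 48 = (d - 4)*(d^2 + 7*d + 12) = (d - 4)*(d + 4)*(d + 3)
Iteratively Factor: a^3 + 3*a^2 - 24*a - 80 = (a + 4)*(a^2 - a - 20) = (a + 4)^2*(a - 5)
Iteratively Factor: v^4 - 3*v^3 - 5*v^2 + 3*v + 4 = (v - 4)*(v^3 + v^2 - v - 1) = (v - 4)*(v - 1)*(v^2 + 2*v + 1) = (v - 4)*(v - 1)*(v + 1)*(v + 1)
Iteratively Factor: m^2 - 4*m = (m - 4)*(m)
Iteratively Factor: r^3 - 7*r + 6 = (r - 1)*(r^2 + r - 6) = (r - 1)*(r + 3)*(r - 2)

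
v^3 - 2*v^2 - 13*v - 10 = (v - 5)*(v + 1)*(v + 2)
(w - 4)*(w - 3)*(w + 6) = w^3 - w^2 - 30*w + 72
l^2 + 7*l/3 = l*(l + 7/3)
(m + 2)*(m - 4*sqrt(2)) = m^2 - 4*sqrt(2)*m + 2*m - 8*sqrt(2)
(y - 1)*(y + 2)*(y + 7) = y^3 + 8*y^2 + 5*y - 14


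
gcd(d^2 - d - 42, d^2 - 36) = d + 6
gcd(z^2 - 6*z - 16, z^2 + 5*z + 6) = z + 2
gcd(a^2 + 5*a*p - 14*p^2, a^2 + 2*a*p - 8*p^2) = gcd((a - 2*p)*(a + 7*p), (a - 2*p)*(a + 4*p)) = -a + 2*p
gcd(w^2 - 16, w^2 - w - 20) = w + 4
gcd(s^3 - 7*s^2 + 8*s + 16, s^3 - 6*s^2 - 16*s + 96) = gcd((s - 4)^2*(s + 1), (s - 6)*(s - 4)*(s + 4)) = s - 4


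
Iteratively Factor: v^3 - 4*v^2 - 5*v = (v + 1)*(v^2 - 5*v) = (v - 5)*(v + 1)*(v)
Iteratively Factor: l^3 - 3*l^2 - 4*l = (l - 4)*(l^2 + l) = (l - 4)*(l + 1)*(l)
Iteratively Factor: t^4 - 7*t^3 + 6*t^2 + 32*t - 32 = (t - 4)*(t^3 - 3*t^2 - 6*t + 8) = (t - 4)^2*(t^2 + t - 2) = (t - 4)^2*(t + 2)*(t - 1)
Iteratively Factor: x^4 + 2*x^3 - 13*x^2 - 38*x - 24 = (x + 1)*(x^3 + x^2 - 14*x - 24) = (x + 1)*(x + 2)*(x^2 - x - 12) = (x + 1)*(x + 2)*(x + 3)*(x - 4)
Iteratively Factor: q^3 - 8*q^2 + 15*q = (q - 5)*(q^2 - 3*q) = q*(q - 5)*(q - 3)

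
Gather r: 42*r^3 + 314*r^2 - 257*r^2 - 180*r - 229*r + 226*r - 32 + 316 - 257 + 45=42*r^3 + 57*r^2 - 183*r + 72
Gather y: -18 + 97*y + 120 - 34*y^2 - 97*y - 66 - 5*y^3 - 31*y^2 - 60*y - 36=-5*y^3 - 65*y^2 - 60*y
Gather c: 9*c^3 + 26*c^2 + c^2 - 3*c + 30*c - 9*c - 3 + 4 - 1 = 9*c^3 + 27*c^2 + 18*c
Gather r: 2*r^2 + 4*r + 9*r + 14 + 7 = 2*r^2 + 13*r + 21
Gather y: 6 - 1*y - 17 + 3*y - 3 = 2*y - 14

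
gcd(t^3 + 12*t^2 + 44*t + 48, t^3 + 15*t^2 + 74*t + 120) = t^2 + 10*t + 24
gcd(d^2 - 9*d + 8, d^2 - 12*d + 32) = d - 8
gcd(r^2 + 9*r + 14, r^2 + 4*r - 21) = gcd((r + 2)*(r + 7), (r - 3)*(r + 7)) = r + 7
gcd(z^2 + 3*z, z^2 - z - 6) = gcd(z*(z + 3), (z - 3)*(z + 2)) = 1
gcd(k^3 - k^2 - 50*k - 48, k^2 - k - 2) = k + 1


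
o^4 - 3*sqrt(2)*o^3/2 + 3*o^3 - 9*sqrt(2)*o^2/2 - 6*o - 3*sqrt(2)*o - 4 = (o + 1)*(o + 2)*(o - 2*sqrt(2))*(o + sqrt(2)/2)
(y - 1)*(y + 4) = y^2 + 3*y - 4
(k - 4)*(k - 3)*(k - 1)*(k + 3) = k^4 - 5*k^3 - 5*k^2 + 45*k - 36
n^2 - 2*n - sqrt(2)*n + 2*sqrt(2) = (n - 2)*(n - sqrt(2))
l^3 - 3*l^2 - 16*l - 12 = (l - 6)*(l + 1)*(l + 2)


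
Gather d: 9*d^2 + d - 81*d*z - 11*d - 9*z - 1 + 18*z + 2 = 9*d^2 + d*(-81*z - 10) + 9*z + 1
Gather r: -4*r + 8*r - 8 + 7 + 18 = 4*r + 17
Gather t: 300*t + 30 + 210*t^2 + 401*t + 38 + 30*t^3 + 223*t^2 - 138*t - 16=30*t^3 + 433*t^2 + 563*t + 52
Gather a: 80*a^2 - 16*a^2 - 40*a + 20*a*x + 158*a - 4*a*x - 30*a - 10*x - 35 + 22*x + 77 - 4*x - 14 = 64*a^2 + a*(16*x + 88) + 8*x + 28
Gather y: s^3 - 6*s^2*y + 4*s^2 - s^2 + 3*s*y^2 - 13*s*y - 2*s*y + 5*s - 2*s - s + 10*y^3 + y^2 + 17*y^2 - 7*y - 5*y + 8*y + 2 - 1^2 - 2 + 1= s^3 + 3*s^2 + 2*s + 10*y^3 + y^2*(3*s + 18) + y*(-6*s^2 - 15*s - 4)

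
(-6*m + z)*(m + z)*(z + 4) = -6*m^2*z - 24*m^2 - 5*m*z^2 - 20*m*z + z^3 + 4*z^2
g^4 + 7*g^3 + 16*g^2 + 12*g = g*(g + 2)^2*(g + 3)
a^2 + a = a*(a + 1)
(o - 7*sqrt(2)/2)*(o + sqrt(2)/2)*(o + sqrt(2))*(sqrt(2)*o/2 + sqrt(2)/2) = sqrt(2)*o^4/2 - 2*o^3 + sqrt(2)*o^3/2 - 19*sqrt(2)*o^2/4 - 2*o^2 - 19*sqrt(2)*o/4 - 7*o/2 - 7/2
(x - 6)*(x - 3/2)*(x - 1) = x^3 - 17*x^2/2 + 33*x/2 - 9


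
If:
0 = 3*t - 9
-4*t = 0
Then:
No Solution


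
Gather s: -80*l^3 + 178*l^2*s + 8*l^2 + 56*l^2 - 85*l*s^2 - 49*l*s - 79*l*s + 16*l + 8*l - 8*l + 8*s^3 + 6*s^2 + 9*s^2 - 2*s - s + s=-80*l^3 + 64*l^2 + 16*l + 8*s^3 + s^2*(15 - 85*l) + s*(178*l^2 - 128*l - 2)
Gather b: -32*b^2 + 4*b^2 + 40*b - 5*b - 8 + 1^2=-28*b^2 + 35*b - 7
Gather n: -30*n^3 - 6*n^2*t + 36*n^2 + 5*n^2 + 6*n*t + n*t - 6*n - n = -30*n^3 + n^2*(41 - 6*t) + n*(7*t - 7)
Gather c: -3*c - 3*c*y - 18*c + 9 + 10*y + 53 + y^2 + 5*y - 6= c*(-3*y - 21) + y^2 + 15*y + 56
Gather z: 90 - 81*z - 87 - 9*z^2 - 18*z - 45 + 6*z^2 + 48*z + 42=-3*z^2 - 51*z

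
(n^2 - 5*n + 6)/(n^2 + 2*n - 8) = (n - 3)/(n + 4)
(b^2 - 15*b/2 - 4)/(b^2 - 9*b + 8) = (b + 1/2)/(b - 1)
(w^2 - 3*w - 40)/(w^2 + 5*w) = (w - 8)/w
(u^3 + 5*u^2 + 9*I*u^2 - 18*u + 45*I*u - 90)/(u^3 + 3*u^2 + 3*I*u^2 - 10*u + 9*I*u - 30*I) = (u + 6*I)/(u - 2)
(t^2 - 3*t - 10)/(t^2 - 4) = (t - 5)/(t - 2)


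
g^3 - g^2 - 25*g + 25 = (g - 5)*(g - 1)*(g + 5)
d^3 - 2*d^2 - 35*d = d*(d - 7)*(d + 5)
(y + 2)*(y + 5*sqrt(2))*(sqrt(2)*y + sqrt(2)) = sqrt(2)*y^3 + 3*sqrt(2)*y^2 + 10*y^2 + 2*sqrt(2)*y + 30*y + 20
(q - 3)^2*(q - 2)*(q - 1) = q^4 - 9*q^3 + 29*q^2 - 39*q + 18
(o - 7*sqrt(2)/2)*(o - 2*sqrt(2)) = o^2 - 11*sqrt(2)*o/2 + 14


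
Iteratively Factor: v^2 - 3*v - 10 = (v + 2)*(v - 5)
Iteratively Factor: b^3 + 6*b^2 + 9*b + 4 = (b + 1)*(b^2 + 5*b + 4) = (b + 1)*(b + 4)*(b + 1)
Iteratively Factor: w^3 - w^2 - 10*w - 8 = (w + 1)*(w^2 - 2*w - 8) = (w + 1)*(w + 2)*(w - 4)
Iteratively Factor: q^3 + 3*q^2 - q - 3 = (q + 3)*(q^2 - 1) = (q + 1)*(q + 3)*(q - 1)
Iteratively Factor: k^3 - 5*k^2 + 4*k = (k - 1)*(k^2 - 4*k) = k*(k - 1)*(k - 4)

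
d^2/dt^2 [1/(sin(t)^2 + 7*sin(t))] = (-4*sin(t) - 21 - 43/sin(t) + 42/sin(t)^2 + 98/sin(t)^3)/(sin(t) + 7)^3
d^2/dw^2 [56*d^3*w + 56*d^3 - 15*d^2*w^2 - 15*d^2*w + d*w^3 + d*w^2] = 2*d*(-15*d + 3*w + 1)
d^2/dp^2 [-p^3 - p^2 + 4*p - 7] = -6*p - 2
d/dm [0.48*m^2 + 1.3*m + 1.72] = 0.96*m + 1.3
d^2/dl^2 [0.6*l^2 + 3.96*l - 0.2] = 1.20000000000000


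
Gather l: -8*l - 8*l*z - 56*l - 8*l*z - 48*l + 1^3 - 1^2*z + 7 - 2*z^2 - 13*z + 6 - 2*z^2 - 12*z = l*(-16*z - 112) - 4*z^2 - 26*z + 14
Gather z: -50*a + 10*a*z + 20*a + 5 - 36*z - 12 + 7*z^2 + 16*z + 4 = -30*a + 7*z^2 + z*(10*a - 20) - 3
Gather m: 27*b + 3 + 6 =27*b + 9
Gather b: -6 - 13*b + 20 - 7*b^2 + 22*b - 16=-7*b^2 + 9*b - 2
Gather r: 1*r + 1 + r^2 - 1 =r^2 + r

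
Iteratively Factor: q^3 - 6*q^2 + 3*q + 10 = (q - 2)*(q^2 - 4*q - 5) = (q - 5)*(q - 2)*(q + 1)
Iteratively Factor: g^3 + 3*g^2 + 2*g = (g)*(g^2 + 3*g + 2) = g*(g + 1)*(g + 2)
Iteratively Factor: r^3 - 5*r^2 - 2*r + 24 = (r - 3)*(r^2 - 2*r - 8) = (r - 3)*(r + 2)*(r - 4)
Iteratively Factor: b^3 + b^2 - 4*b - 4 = (b - 2)*(b^2 + 3*b + 2) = (b - 2)*(b + 1)*(b + 2)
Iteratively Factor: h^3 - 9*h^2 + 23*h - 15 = (h - 3)*(h^2 - 6*h + 5) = (h - 5)*(h - 3)*(h - 1)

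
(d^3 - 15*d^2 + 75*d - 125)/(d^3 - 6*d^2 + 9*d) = (d^3 - 15*d^2 + 75*d - 125)/(d*(d^2 - 6*d + 9))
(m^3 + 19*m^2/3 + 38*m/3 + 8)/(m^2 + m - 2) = (m^2 + 13*m/3 + 4)/(m - 1)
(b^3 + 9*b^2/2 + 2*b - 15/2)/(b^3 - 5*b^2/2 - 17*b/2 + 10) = (b + 3)/(b - 4)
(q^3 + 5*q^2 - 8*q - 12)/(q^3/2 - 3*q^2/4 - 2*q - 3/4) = 4*(q^2 + 4*q - 12)/(2*q^2 - 5*q - 3)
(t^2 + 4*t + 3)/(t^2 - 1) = (t + 3)/(t - 1)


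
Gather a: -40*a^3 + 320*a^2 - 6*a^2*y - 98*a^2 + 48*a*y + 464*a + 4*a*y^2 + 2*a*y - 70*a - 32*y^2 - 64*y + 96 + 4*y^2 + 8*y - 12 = -40*a^3 + a^2*(222 - 6*y) + a*(4*y^2 + 50*y + 394) - 28*y^2 - 56*y + 84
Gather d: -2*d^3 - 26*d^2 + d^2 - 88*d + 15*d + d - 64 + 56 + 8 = -2*d^3 - 25*d^2 - 72*d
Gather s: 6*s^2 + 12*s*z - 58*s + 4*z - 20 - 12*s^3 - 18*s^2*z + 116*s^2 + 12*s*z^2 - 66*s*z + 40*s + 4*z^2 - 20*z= -12*s^3 + s^2*(122 - 18*z) + s*(12*z^2 - 54*z - 18) + 4*z^2 - 16*z - 20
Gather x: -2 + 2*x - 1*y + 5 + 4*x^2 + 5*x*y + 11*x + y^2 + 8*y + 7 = 4*x^2 + x*(5*y + 13) + y^2 + 7*y + 10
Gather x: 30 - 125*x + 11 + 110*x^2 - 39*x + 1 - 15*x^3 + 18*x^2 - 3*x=-15*x^3 + 128*x^2 - 167*x + 42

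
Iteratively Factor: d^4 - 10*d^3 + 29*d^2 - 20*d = (d)*(d^3 - 10*d^2 + 29*d - 20) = d*(d - 1)*(d^2 - 9*d + 20) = d*(d - 4)*(d - 1)*(d - 5)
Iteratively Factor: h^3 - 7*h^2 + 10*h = (h - 2)*(h^2 - 5*h) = h*(h - 2)*(h - 5)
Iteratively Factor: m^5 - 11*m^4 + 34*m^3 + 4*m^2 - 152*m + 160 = (m - 5)*(m^4 - 6*m^3 + 4*m^2 + 24*m - 32) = (m - 5)*(m + 2)*(m^3 - 8*m^2 + 20*m - 16) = (m - 5)*(m - 4)*(m + 2)*(m^2 - 4*m + 4) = (m - 5)*(m - 4)*(m - 2)*(m + 2)*(m - 2)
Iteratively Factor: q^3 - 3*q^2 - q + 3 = (q - 3)*(q^2 - 1) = (q - 3)*(q - 1)*(q + 1)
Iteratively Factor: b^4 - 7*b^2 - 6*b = (b + 2)*(b^3 - 2*b^2 - 3*b) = b*(b + 2)*(b^2 - 2*b - 3) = b*(b - 3)*(b + 2)*(b + 1)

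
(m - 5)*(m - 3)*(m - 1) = m^3 - 9*m^2 + 23*m - 15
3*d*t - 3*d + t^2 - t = (3*d + t)*(t - 1)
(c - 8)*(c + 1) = c^2 - 7*c - 8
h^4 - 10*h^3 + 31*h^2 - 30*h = h*(h - 5)*(h - 3)*(h - 2)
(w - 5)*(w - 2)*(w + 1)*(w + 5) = w^4 - w^3 - 27*w^2 + 25*w + 50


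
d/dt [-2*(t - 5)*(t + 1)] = 8 - 4*t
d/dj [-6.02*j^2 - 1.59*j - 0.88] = -12.04*j - 1.59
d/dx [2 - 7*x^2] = -14*x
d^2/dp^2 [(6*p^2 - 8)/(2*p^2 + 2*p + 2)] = 6*(-p^3 - 7*p^2 - 4*p + 1)/(p^6 + 3*p^5 + 6*p^4 + 7*p^3 + 6*p^2 + 3*p + 1)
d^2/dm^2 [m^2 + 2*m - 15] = 2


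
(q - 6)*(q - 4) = q^2 - 10*q + 24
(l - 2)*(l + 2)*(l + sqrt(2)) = l^3 + sqrt(2)*l^2 - 4*l - 4*sqrt(2)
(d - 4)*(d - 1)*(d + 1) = d^3 - 4*d^2 - d + 4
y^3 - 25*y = y*(y - 5)*(y + 5)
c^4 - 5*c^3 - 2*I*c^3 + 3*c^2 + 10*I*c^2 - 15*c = c*(c - 5)*(c - 3*I)*(c + I)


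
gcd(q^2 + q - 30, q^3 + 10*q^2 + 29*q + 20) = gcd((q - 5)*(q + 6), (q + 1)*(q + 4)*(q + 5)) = 1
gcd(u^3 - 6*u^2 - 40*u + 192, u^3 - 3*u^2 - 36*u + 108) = u + 6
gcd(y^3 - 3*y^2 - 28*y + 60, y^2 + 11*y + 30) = y + 5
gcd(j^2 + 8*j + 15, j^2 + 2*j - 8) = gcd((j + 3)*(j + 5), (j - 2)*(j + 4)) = 1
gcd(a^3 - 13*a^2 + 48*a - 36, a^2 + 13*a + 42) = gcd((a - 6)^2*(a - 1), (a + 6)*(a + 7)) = 1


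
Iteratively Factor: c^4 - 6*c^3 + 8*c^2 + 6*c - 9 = (c - 1)*(c^3 - 5*c^2 + 3*c + 9) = (c - 3)*(c - 1)*(c^2 - 2*c - 3) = (c - 3)^2*(c - 1)*(c + 1)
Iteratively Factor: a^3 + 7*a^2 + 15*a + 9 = (a + 3)*(a^2 + 4*a + 3) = (a + 1)*(a + 3)*(a + 3)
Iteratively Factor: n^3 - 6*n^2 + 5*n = (n)*(n^2 - 6*n + 5) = n*(n - 5)*(n - 1)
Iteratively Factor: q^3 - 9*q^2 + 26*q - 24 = (q - 2)*(q^2 - 7*q + 12) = (q - 4)*(q - 2)*(q - 3)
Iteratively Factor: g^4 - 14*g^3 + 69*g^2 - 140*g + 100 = (g - 2)*(g^3 - 12*g^2 + 45*g - 50) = (g - 5)*(g - 2)*(g^2 - 7*g + 10) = (g - 5)^2*(g - 2)*(g - 2)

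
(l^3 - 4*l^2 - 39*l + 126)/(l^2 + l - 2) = (l^3 - 4*l^2 - 39*l + 126)/(l^2 + l - 2)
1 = 1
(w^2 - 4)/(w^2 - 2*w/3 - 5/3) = 3*(4 - w^2)/(-3*w^2 + 2*w + 5)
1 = 1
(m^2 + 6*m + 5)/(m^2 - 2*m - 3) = (m + 5)/(m - 3)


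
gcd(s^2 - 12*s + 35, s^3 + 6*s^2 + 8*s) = 1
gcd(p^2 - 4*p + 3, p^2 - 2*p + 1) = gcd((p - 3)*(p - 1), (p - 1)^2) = p - 1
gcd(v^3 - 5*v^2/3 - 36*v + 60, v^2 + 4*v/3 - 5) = v - 5/3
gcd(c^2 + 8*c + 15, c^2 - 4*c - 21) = c + 3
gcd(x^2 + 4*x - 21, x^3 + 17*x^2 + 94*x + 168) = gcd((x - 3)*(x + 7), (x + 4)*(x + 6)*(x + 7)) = x + 7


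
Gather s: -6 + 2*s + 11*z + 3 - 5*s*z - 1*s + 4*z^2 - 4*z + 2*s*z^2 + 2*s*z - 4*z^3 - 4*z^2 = s*(2*z^2 - 3*z + 1) - 4*z^3 + 7*z - 3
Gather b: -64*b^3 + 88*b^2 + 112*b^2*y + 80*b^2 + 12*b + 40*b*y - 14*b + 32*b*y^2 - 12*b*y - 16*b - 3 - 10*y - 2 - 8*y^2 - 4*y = -64*b^3 + b^2*(112*y + 168) + b*(32*y^2 + 28*y - 18) - 8*y^2 - 14*y - 5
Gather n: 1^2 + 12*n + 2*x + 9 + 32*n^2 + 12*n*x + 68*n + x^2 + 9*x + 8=32*n^2 + n*(12*x + 80) + x^2 + 11*x + 18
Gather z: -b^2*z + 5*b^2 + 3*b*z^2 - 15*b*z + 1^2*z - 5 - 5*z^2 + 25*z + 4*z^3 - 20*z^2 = 5*b^2 + 4*z^3 + z^2*(3*b - 25) + z*(-b^2 - 15*b + 26) - 5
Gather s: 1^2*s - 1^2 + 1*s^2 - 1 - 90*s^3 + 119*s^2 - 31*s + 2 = -90*s^3 + 120*s^2 - 30*s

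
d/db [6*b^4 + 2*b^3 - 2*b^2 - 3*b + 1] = 24*b^3 + 6*b^2 - 4*b - 3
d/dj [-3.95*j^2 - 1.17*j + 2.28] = -7.9*j - 1.17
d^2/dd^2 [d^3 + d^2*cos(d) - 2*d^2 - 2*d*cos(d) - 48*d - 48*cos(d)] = -d^2*cos(d) - 4*d*sin(d) + 2*d*cos(d) + 6*d + 4*sin(d) + 50*cos(d) - 4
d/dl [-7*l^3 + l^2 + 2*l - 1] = -21*l^2 + 2*l + 2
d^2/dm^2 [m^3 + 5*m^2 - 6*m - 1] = 6*m + 10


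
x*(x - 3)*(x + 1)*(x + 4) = x^4 + 2*x^3 - 11*x^2 - 12*x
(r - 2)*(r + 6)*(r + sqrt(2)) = r^3 + sqrt(2)*r^2 + 4*r^2 - 12*r + 4*sqrt(2)*r - 12*sqrt(2)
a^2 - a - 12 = (a - 4)*(a + 3)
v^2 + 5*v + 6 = (v + 2)*(v + 3)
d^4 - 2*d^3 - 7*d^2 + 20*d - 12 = (d - 2)^2*(d - 1)*(d + 3)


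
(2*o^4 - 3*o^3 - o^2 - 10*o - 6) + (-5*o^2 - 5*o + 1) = 2*o^4 - 3*o^3 - 6*o^2 - 15*o - 5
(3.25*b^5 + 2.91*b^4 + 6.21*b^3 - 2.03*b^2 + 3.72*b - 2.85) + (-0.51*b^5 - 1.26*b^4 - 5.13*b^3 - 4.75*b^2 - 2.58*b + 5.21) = 2.74*b^5 + 1.65*b^4 + 1.08*b^3 - 6.78*b^2 + 1.14*b + 2.36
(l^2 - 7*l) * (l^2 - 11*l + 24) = l^4 - 18*l^3 + 101*l^2 - 168*l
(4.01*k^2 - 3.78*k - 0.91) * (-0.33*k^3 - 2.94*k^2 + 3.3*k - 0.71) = -1.3233*k^5 - 10.542*k^4 + 24.6465*k^3 - 12.6457*k^2 - 0.3192*k + 0.6461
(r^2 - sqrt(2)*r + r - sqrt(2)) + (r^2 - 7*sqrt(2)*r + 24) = 2*r^2 - 8*sqrt(2)*r + r - sqrt(2) + 24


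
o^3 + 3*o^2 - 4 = (o - 1)*(o + 2)^2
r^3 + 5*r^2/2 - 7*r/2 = r*(r - 1)*(r + 7/2)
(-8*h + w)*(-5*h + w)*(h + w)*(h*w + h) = 40*h^4*w + 40*h^4 + 27*h^3*w^2 + 27*h^3*w - 12*h^2*w^3 - 12*h^2*w^2 + h*w^4 + h*w^3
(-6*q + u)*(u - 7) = -6*q*u + 42*q + u^2 - 7*u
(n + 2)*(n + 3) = n^2 + 5*n + 6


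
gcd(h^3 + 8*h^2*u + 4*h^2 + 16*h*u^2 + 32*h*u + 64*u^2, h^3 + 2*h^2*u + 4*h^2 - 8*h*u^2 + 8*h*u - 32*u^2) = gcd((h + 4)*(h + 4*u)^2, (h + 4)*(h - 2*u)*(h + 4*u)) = h^2 + 4*h*u + 4*h + 16*u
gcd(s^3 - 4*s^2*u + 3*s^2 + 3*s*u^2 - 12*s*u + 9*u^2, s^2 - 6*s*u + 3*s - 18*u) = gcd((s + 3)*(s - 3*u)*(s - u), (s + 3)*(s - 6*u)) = s + 3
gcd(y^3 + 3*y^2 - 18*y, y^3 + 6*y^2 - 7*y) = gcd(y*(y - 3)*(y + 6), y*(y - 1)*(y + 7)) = y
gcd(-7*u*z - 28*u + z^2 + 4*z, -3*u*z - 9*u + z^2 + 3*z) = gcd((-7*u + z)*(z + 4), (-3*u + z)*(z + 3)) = 1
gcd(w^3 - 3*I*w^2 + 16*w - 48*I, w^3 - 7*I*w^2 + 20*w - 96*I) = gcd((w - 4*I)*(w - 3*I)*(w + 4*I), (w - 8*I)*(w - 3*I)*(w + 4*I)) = w^2 + I*w + 12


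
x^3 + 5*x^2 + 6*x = x*(x + 2)*(x + 3)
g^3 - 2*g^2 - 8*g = g*(g - 4)*(g + 2)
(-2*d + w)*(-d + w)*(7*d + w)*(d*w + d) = 14*d^4*w + 14*d^4 - 19*d^3*w^2 - 19*d^3*w + 4*d^2*w^3 + 4*d^2*w^2 + d*w^4 + d*w^3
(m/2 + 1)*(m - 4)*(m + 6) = m^3/2 + 2*m^2 - 10*m - 24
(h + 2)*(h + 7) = h^2 + 9*h + 14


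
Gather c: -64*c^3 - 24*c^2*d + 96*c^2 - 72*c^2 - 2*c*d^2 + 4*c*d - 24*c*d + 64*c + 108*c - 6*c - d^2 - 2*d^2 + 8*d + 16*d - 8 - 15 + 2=-64*c^3 + c^2*(24 - 24*d) + c*(-2*d^2 - 20*d + 166) - 3*d^2 + 24*d - 21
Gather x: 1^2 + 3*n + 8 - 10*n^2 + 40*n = -10*n^2 + 43*n + 9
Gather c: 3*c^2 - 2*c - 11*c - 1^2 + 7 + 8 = 3*c^2 - 13*c + 14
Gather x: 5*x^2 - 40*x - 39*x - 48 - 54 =5*x^2 - 79*x - 102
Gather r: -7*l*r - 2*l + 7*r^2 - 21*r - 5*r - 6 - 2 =-2*l + 7*r^2 + r*(-7*l - 26) - 8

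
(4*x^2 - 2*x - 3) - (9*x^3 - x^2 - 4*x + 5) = -9*x^3 + 5*x^2 + 2*x - 8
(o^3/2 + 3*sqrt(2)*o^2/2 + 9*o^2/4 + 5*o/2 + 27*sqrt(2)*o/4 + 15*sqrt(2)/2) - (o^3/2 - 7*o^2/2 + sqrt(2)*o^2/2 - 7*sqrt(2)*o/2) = sqrt(2)*o^2 + 23*o^2/4 + 5*o/2 + 41*sqrt(2)*o/4 + 15*sqrt(2)/2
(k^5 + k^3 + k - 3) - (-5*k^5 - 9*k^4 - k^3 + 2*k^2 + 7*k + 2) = 6*k^5 + 9*k^4 + 2*k^3 - 2*k^2 - 6*k - 5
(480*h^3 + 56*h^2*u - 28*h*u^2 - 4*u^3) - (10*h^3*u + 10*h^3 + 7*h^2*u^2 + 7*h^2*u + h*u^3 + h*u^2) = -10*h^3*u + 470*h^3 - 7*h^2*u^2 + 49*h^2*u - h*u^3 - 29*h*u^2 - 4*u^3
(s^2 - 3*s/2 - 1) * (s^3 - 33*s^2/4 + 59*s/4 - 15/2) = s^5 - 39*s^4/4 + 209*s^3/8 - 171*s^2/8 - 7*s/2 + 15/2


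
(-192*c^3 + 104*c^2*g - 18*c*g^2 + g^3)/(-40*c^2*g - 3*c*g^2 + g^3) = (24*c^2 - 10*c*g + g^2)/(g*(5*c + g))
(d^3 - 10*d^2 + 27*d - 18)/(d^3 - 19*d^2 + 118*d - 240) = (d^2 - 4*d + 3)/(d^2 - 13*d + 40)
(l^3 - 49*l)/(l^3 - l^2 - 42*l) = (l + 7)/(l + 6)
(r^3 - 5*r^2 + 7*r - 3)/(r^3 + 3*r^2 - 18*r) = (r^2 - 2*r + 1)/(r*(r + 6))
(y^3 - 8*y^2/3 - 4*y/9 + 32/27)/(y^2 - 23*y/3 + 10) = (27*y^3 - 72*y^2 - 12*y + 32)/(9*(3*y^2 - 23*y + 30))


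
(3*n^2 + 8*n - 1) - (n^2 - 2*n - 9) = 2*n^2 + 10*n + 8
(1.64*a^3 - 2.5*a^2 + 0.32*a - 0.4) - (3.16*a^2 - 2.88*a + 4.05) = 1.64*a^3 - 5.66*a^2 + 3.2*a - 4.45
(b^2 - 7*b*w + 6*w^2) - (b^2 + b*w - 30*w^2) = -8*b*w + 36*w^2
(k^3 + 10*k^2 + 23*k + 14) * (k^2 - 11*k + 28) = k^5 - k^4 - 59*k^3 + 41*k^2 + 490*k + 392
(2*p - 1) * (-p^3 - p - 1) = -2*p^4 + p^3 - 2*p^2 - p + 1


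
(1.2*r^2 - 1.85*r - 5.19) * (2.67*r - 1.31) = 3.204*r^3 - 6.5115*r^2 - 11.4338*r + 6.7989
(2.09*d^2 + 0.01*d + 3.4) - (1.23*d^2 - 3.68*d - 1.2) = 0.86*d^2 + 3.69*d + 4.6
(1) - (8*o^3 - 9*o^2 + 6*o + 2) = -8*o^3 + 9*o^2 - 6*o - 1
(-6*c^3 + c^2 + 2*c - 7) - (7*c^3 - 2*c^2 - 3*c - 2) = -13*c^3 + 3*c^2 + 5*c - 5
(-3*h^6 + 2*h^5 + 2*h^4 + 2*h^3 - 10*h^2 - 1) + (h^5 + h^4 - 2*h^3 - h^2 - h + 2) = -3*h^6 + 3*h^5 + 3*h^4 - 11*h^2 - h + 1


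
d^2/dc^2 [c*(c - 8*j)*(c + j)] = 6*c - 14*j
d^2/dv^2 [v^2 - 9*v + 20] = 2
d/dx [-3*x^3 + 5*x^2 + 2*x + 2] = -9*x^2 + 10*x + 2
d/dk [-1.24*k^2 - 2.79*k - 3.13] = -2.48*k - 2.79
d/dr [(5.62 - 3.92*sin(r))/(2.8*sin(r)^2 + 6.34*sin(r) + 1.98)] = (10.976*sin(r)^2 - 31.472*sin(r) - 43.3924)*cos(r)/(7.84*sin(r)^4 + 35.504*sin(r)^3 + 51.2836*sin(r)^2 + 25.1064*sin(r) + 3.9204)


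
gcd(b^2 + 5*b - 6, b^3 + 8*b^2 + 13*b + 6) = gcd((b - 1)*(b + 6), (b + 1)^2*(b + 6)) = b + 6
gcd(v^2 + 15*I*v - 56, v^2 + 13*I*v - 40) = v + 8*I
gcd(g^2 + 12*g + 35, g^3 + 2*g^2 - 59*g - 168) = g + 7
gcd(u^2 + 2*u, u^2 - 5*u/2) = u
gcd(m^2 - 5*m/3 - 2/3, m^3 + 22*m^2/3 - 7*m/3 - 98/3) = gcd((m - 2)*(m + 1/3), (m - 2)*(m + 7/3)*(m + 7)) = m - 2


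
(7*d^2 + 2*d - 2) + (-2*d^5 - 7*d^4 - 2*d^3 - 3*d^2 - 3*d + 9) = -2*d^5 - 7*d^4 - 2*d^3 + 4*d^2 - d + 7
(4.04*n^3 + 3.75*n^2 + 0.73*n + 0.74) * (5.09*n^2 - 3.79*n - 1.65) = 20.5636*n^5 + 3.7759*n^4 - 17.1628*n^3 - 5.1876*n^2 - 4.0091*n - 1.221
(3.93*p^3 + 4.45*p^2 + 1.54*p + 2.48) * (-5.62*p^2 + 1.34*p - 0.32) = -22.0866*p^5 - 19.7428*p^4 - 3.9494*p^3 - 13.298*p^2 + 2.8304*p - 0.7936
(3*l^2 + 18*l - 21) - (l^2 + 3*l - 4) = 2*l^2 + 15*l - 17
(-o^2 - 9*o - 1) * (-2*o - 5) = 2*o^3 + 23*o^2 + 47*o + 5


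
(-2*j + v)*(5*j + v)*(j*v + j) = -10*j^3*v - 10*j^3 + 3*j^2*v^2 + 3*j^2*v + j*v^3 + j*v^2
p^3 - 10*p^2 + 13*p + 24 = (p - 8)*(p - 3)*(p + 1)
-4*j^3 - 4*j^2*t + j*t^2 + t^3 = (-2*j + t)*(j + t)*(2*j + t)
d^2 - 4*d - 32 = (d - 8)*(d + 4)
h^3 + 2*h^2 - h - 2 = (h - 1)*(h + 1)*(h + 2)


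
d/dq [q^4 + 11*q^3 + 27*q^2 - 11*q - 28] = 4*q^3 + 33*q^2 + 54*q - 11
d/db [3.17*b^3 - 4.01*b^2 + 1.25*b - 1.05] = 9.51*b^2 - 8.02*b + 1.25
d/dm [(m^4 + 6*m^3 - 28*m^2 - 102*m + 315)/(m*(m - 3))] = 2*m + 9 + 105/m^2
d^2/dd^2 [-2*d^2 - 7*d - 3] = -4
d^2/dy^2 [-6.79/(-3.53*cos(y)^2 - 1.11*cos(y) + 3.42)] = (-338.438044*(1 - cos(y)^2)^2 - 79.815771*cos(y)^3 - 505.476797*cos(y)^2 + 133.855344*cos(y) + 519.11587)/(3.53*cos(y)^2 + 1.11*cos(y) - 3.42)^3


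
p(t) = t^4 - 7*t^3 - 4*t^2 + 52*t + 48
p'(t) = 4*t^3 - 21*t^2 - 8*t + 52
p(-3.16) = 164.33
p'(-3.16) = -258.64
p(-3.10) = 149.25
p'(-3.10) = -244.17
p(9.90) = 2984.63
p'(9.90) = 1795.79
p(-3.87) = 416.88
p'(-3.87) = -463.40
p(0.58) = 75.56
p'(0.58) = 41.08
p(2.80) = 70.04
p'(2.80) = -47.23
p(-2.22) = 13.72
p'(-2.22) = -77.50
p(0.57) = 75.15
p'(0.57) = 41.36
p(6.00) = 0.00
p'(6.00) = 112.00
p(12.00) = 8736.00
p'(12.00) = 3844.00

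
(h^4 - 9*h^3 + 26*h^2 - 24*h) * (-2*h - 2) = -2*h^5 + 16*h^4 - 34*h^3 - 4*h^2 + 48*h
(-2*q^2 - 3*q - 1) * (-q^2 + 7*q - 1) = 2*q^4 - 11*q^3 - 18*q^2 - 4*q + 1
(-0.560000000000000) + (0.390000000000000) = -0.170000000000000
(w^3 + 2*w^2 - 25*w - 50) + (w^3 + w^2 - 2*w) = 2*w^3 + 3*w^2 - 27*w - 50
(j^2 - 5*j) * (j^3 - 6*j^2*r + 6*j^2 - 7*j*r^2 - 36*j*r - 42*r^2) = j^5 - 6*j^4*r + j^4 - 7*j^3*r^2 - 6*j^3*r - 30*j^3 - 7*j^2*r^2 + 180*j^2*r + 210*j*r^2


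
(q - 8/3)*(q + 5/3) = q^2 - q - 40/9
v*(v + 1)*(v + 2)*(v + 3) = v^4 + 6*v^3 + 11*v^2 + 6*v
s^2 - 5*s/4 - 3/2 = (s - 2)*(s + 3/4)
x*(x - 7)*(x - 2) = x^3 - 9*x^2 + 14*x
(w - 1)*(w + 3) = w^2 + 2*w - 3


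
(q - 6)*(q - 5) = q^2 - 11*q + 30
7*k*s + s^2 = s*(7*k + s)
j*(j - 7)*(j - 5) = j^3 - 12*j^2 + 35*j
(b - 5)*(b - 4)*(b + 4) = b^3 - 5*b^2 - 16*b + 80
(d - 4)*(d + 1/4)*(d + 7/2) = d^3 - d^2/4 - 113*d/8 - 7/2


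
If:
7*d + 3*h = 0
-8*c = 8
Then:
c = -1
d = -3*h/7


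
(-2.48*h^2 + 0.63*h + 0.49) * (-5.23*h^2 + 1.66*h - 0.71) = 12.9704*h^4 - 7.4117*h^3 + 0.2439*h^2 + 0.3661*h - 0.3479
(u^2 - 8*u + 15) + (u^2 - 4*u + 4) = 2*u^2 - 12*u + 19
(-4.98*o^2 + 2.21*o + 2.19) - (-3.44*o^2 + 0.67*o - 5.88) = -1.54*o^2 + 1.54*o + 8.07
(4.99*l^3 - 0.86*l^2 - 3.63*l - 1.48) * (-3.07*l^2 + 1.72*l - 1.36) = -15.3193*l^5 + 11.223*l^4 + 2.8785*l^3 - 0.5304*l^2 + 2.3912*l + 2.0128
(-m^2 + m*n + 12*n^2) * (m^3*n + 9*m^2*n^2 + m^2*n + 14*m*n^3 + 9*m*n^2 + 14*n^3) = -m^5*n - 8*m^4*n^2 - m^4*n + 7*m^3*n^3 - 8*m^3*n^2 + 122*m^2*n^4 + 7*m^2*n^3 + 168*m*n^5 + 122*m*n^4 + 168*n^5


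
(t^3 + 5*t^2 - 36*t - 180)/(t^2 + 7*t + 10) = (t^2 - 36)/(t + 2)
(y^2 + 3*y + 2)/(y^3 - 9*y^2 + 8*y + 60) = (y + 1)/(y^2 - 11*y + 30)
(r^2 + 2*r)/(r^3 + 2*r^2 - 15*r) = (r + 2)/(r^2 + 2*r - 15)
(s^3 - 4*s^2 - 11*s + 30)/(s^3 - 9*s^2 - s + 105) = (s - 2)/(s - 7)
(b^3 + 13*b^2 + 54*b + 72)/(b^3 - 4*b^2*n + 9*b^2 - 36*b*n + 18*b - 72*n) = (b + 4)/(b - 4*n)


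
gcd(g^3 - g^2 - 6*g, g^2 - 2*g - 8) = g + 2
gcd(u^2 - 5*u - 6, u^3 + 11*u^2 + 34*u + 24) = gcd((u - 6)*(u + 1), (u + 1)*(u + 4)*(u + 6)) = u + 1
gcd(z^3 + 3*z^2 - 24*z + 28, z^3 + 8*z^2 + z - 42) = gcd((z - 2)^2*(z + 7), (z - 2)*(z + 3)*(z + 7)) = z^2 + 5*z - 14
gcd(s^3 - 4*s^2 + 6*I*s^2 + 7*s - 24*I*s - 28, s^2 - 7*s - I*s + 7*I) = s - I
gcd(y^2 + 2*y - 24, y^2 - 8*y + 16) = y - 4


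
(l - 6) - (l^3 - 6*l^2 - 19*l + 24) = -l^3 + 6*l^2 + 20*l - 30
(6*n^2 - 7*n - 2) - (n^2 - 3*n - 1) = 5*n^2 - 4*n - 1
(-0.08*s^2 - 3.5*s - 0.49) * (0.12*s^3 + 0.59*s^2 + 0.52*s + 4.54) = -0.0096*s^5 - 0.4672*s^4 - 2.1654*s^3 - 2.4723*s^2 - 16.1448*s - 2.2246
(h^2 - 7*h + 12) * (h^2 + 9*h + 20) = h^4 + 2*h^3 - 31*h^2 - 32*h + 240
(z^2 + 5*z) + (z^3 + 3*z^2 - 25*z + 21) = z^3 + 4*z^2 - 20*z + 21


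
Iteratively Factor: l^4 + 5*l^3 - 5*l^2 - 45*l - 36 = (l + 3)*(l^3 + 2*l^2 - 11*l - 12) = (l - 3)*(l + 3)*(l^2 + 5*l + 4) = (l - 3)*(l + 1)*(l + 3)*(l + 4)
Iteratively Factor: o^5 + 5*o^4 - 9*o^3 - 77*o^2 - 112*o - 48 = (o + 1)*(o^4 + 4*o^3 - 13*o^2 - 64*o - 48) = (o + 1)*(o + 4)*(o^3 - 13*o - 12) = (o + 1)^2*(o + 4)*(o^2 - o - 12) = (o + 1)^2*(o + 3)*(o + 4)*(o - 4)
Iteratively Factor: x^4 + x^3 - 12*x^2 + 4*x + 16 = (x - 2)*(x^3 + 3*x^2 - 6*x - 8) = (x - 2)*(x + 1)*(x^2 + 2*x - 8) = (x - 2)*(x + 1)*(x + 4)*(x - 2)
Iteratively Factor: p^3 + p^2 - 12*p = (p - 3)*(p^2 + 4*p) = p*(p - 3)*(p + 4)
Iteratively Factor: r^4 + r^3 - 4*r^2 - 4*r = (r + 1)*(r^3 - 4*r) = (r + 1)*(r + 2)*(r^2 - 2*r) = (r - 2)*(r + 1)*(r + 2)*(r)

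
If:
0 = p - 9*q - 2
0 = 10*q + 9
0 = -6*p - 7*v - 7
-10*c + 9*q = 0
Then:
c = -81/100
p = -61/10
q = -9/10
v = 148/35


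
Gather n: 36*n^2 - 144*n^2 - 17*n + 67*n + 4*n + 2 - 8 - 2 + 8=-108*n^2 + 54*n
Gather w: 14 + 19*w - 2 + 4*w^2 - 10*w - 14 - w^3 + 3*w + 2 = -w^3 + 4*w^2 + 12*w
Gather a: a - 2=a - 2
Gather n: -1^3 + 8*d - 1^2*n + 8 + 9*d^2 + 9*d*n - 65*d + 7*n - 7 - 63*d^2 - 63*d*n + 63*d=-54*d^2 + 6*d + n*(6 - 54*d)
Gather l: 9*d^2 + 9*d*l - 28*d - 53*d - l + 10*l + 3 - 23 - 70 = 9*d^2 - 81*d + l*(9*d + 9) - 90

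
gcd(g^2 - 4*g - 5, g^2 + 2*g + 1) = g + 1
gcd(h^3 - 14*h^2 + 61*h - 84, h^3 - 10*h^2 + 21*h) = h^2 - 10*h + 21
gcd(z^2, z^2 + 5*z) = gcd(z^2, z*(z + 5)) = z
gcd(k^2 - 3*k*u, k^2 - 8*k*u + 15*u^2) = -k + 3*u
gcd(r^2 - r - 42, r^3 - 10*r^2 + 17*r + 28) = r - 7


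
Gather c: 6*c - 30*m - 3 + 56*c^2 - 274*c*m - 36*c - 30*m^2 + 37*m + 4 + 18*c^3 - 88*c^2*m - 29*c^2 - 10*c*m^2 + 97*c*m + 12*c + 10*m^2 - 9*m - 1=18*c^3 + c^2*(27 - 88*m) + c*(-10*m^2 - 177*m - 18) - 20*m^2 - 2*m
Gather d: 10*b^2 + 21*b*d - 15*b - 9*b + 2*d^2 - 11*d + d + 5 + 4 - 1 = 10*b^2 - 24*b + 2*d^2 + d*(21*b - 10) + 8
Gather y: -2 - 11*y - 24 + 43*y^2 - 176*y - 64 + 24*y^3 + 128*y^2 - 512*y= 24*y^3 + 171*y^2 - 699*y - 90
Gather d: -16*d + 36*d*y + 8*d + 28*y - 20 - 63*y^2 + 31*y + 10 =d*(36*y - 8) - 63*y^2 + 59*y - 10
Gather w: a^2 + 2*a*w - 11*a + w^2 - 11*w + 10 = a^2 - 11*a + w^2 + w*(2*a - 11) + 10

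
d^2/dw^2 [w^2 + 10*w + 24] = 2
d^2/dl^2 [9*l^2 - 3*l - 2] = 18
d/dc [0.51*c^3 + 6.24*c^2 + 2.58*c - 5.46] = 1.53*c^2 + 12.48*c + 2.58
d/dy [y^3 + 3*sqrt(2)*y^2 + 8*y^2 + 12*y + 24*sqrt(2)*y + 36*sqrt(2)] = 3*y^2 + 6*sqrt(2)*y + 16*y + 12 + 24*sqrt(2)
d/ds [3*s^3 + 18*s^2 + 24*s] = 9*s^2 + 36*s + 24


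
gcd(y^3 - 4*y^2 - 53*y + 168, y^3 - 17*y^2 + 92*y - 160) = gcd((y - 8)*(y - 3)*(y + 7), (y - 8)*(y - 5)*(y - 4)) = y - 8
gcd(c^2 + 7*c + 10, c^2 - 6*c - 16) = c + 2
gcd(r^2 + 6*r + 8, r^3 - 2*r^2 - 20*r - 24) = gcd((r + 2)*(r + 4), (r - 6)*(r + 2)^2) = r + 2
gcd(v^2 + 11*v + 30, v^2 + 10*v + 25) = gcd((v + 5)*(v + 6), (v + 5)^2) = v + 5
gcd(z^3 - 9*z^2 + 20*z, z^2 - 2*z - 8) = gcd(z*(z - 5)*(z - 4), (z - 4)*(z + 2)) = z - 4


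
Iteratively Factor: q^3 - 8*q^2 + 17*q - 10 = (q - 1)*(q^2 - 7*q + 10) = (q - 5)*(q - 1)*(q - 2)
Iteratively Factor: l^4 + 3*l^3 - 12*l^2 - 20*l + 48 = (l - 2)*(l^3 + 5*l^2 - 2*l - 24) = (l - 2)*(l + 3)*(l^2 + 2*l - 8) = (l - 2)*(l + 3)*(l + 4)*(l - 2)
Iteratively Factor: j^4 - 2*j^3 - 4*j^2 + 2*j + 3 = (j - 1)*(j^3 - j^2 - 5*j - 3) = (j - 1)*(j + 1)*(j^2 - 2*j - 3) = (j - 1)*(j + 1)^2*(j - 3)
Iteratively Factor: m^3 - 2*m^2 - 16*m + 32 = (m + 4)*(m^2 - 6*m + 8) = (m - 2)*(m + 4)*(m - 4)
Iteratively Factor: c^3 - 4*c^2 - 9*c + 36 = (c + 3)*(c^2 - 7*c + 12) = (c - 4)*(c + 3)*(c - 3)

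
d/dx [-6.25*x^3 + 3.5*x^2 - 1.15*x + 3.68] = -18.75*x^2 + 7.0*x - 1.15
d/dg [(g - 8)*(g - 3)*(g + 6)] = 3*g^2 - 10*g - 42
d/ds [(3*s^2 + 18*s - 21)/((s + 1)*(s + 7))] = 6/(s^2 + 2*s + 1)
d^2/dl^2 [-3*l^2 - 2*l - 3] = -6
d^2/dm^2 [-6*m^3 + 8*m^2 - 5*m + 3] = 16 - 36*m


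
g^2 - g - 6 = (g - 3)*(g + 2)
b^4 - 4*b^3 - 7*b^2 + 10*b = b*(b - 5)*(b - 1)*(b + 2)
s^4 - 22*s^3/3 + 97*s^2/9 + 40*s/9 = s*(s - 5)*(s - 8/3)*(s + 1/3)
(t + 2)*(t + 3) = t^2 + 5*t + 6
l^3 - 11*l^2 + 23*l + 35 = (l - 7)*(l - 5)*(l + 1)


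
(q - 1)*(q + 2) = q^2 + q - 2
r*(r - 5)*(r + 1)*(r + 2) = r^4 - 2*r^3 - 13*r^2 - 10*r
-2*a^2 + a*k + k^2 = (-a + k)*(2*a + k)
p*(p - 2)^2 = p^3 - 4*p^2 + 4*p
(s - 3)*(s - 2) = s^2 - 5*s + 6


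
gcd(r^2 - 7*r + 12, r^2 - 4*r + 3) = r - 3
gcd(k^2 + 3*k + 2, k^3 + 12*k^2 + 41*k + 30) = k + 1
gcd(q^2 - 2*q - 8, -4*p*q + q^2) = 1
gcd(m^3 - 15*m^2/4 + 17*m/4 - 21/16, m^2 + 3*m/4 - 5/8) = m - 1/2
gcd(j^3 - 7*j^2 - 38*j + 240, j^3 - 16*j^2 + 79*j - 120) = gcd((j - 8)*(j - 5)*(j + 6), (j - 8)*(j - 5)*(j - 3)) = j^2 - 13*j + 40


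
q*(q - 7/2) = q^2 - 7*q/2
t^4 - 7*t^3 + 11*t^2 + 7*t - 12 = (t - 4)*(t - 3)*(t - 1)*(t + 1)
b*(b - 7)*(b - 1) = b^3 - 8*b^2 + 7*b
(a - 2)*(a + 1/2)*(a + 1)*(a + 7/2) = a^4 + 3*a^3 - 17*a^2/4 - 39*a/4 - 7/2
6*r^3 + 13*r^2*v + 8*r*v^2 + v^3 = (r + v)^2*(6*r + v)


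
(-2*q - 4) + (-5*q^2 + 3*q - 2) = -5*q^2 + q - 6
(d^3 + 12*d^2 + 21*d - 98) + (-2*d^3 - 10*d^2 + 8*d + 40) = -d^3 + 2*d^2 + 29*d - 58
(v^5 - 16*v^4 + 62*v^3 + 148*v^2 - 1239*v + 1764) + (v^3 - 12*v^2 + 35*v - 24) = v^5 - 16*v^4 + 63*v^3 + 136*v^2 - 1204*v + 1740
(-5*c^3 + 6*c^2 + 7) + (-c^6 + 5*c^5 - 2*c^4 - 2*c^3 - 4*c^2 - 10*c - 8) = -c^6 + 5*c^5 - 2*c^4 - 7*c^3 + 2*c^2 - 10*c - 1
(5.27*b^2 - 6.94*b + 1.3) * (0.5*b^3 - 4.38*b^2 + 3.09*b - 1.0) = 2.635*b^5 - 26.5526*b^4 + 47.3315*b^3 - 32.4086*b^2 + 10.957*b - 1.3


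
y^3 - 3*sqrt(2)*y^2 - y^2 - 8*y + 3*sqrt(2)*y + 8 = (y - 1)*(y - 4*sqrt(2))*(y + sqrt(2))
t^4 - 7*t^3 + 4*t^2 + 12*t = t*(t - 6)*(t - 2)*(t + 1)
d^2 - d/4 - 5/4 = (d - 5/4)*(d + 1)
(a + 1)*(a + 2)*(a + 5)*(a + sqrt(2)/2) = a^4 + sqrt(2)*a^3/2 + 8*a^3 + 4*sqrt(2)*a^2 + 17*a^2 + 10*a + 17*sqrt(2)*a/2 + 5*sqrt(2)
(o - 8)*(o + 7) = o^2 - o - 56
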